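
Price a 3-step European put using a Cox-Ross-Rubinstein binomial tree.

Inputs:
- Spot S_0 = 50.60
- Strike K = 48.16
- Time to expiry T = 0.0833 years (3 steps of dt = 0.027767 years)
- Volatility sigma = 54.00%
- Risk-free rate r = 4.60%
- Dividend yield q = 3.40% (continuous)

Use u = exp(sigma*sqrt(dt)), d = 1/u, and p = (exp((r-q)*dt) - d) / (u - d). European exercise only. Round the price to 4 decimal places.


Answer: Price = V(0,0) = 2.0832

Derivation:
dt = T/N = 0.027767
u = exp(sigma*sqrt(dt)) = 1.094155; d = 1/u = 0.913948
p = (exp((r-q)*dt) - d) / (u - d) = 0.479369
Discount per step: exp(-r*dt) = 0.998724
Stock lattice S(k, i) with i counting down-moves:
  k=0: S(0,0) = 50.6000
  k=1: S(1,0) = 55.3642; S(1,1) = 46.2458
  k=2: S(2,0) = 60.5770; S(2,1) = 50.6000; S(2,2) = 42.2662
  k=3: S(3,0) = 66.2806; S(3,1) = 55.3642; S(3,2) = 46.2458; S(3,3) = 38.6291
Terminal payoffs V(N, i) = max(K - S_T, 0):
  V(3,0) = 0.000000; V(3,1) = 0.000000; V(3,2) = 1.914250; V(3,3) = 9.530911
Backward induction: V(k, i) = exp(-r*dt) * [p * V(k+1, i) + (1-p) * V(k+1, i+1)].
  V(2,0) = exp(-r*dt) * [p*0.000000 + (1-p)*0.000000] = 0.000000
  V(2,1) = exp(-r*dt) * [p*0.000000 + (1-p)*1.914250] = 0.995346
  V(2,2) = exp(-r*dt) * [p*1.914250 + (1-p)*9.530911] = 5.872215
  V(1,0) = exp(-r*dt) * [p*0.000000 + (1-p)*0.995346] = 0.517546
  V(1,1) = exp(-r*dt) * [p*0.995346 + (1-p)*5.872215] = 3.529884
  V(0,0) = exp(-r*dt) * [p*0.517546 + (1-p)*3.529884] = 2.083200


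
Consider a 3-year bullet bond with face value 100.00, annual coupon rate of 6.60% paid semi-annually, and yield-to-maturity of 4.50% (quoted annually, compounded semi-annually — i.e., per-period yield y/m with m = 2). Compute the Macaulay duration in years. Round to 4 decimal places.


Answer: Macaulay duration = 2.7779 years

Derivation:
Coupon per period c = face * coupon_rate / m = 3.300000
Periods per year m = 2; per-period yield y/m = 0.022500
Number of cashflows N = 6
Cashflows (t years, CF_t, discount factor 1/(1+y/m)^(m*t), PV):
  t = 0.5000: CF_t = 3.300000, DF = 0.977995, PV = 3.227384
  t = 1.0000: CF_t = 3.300000, DF = 0.956474, PV = 3.156366
  t = 1.5000: CF_t = 3.300000, DF = 0.935427, PV = 3.086910
  t = 2.0000: CF_t = 3.300000, DF = 0.914843, PV = 3.018983
  t = 2.5000: CF_t = 3.300000, DF = 0.894712, PV = 2.952551
  t = 3.0000: CF_t = 103.300000, DF = 0.875024, PV = 90.390007
Price P = sum_t PV_t = 105.832201
Macaulay numerator sum_t t * PV_t:
  t * PV_t at t = 0.5000: 1.613692
  t * PV_t at t = 1.0000: 3.156366
  t * PV_t at t = 1.5000: 4.630365
  t * PV_t at t = 2.0000: 6.037966
  t * PV_t at t = 2.5000: 7.381377
  t * PV_t at t = 3.0000: 271.170022
Macaulay duration D = (sum_t t * PV_t) / P = 293.989787 / 105.832201 = 2.777886


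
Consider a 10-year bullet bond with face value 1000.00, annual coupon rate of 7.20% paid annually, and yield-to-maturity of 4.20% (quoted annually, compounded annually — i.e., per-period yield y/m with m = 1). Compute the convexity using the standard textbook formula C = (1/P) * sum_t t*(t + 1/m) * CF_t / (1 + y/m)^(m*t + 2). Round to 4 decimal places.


Answer: Convexity = 71.2634

Derivation:
Coupon per period c = face * coupon_rate / m = 72.000000
Periods per year m = 1; per-period yield y/m = 0.042000
Number of cashflows N = 10
Cashflows (t years, CF_t, discount factor 1/(1+y/m)^(m*t), PV):
  t = 1.0000: CF_t = 72.000000, DF = 0.959693, PV = 69.097889
  t = 2.0000: CF_t = 72.000000, DF = 0.921010, PV = 66.312753
  t = 3.0000: CF_t = 72.000000, DF = 0.883887, PV = 63.639878
  t = 4.0000: CF_t = 72.000000, DF = 0.848260, PV = 61.074739
  t = 5.0000: CF_t = 72.000000, DF = 0.814069, PV = 58.612993
  t = 6.0000: CF_t = 72.000000, DF = 0.781257, PV = 56.250474
  t = 7.0000: CF_t = 72.000000, DF = 0.749766, PV = 53.983180
  t = 8.0000: CF_t = 72.000000, DF = 0.719545, PV = 51.807274
  t = 9.0000: CF_t = 72.000000, DF = 0.690543, PV = 49.719073
  t = 10.0000: CF_t = 1072.000000, DF = 0.662709, PV = 710.423953
Price P = sum_t PV_t = 1240.922206
Convexity numerator sum_t t*(t + 1/m) * CF_t / (1+y/m)^(m*t + 2):
  t = 1.0000: term = 127.279756
  t = 2.0000: term = 366.448435
  t = 3.0000: term = 703.355921
  t = 4.0000: term = 1125.009470
  t = 5.0000: term = 1619.495399
  t = 6.0000: term = 2175.905526
  t = 7.0000: term = 2784.268107
  t = 8.0000: term = 3435.482995
  t = 9.0000: term = 4121.260791
  t = 10.0000: term = 71973.867984
Convexity = (1/P) * sum = 88432.374384 / 1240.922206 = 71.263431


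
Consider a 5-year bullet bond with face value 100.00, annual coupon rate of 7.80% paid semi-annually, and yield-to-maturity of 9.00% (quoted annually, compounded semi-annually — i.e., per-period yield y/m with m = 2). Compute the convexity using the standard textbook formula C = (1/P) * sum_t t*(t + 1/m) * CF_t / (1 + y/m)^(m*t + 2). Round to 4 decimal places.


Coupon per period c = face * coupon_rate / m = 3.900000
Periods per year m = 2; per-period yield y/m = 0.045000
Number of cashflows N = 10
Cashflows (t years, CF_t, discount factor 1/(1+y/m)^(m*t), PV):
  t = 0.5000: CF_t = 3.900000, DF = 0.956938, PV = 3.732057
  t = 1.0000: CF_t = 3.900000, DF = 0.915730, PV = 3.571347
  t = 1.5000: CF_t = 3.900000, DF = 0.876297, PV = 3.417557
  t = 2.0000: CF_t = 3.900000, DF = 0.838561, PV = 3.270389
  t = 2.5000: CF_t = 3.900000, DF = 0.802451, PV = 3.129559
  t = 3.0000: CF_t = 3.900000, DF = 0.767896, PV = 2.994793
  t = 3.5000: CF_t = 3.900000, DF = 0.734828, PV = 2.865831
  t = 4.0000: CF_t = 3.900000, DF = 0.703185, PV = 2.742422
  t = 4.5000: CF_t = 3.900000, DF = 0.672904, PV = 2.624327
  t = 5.0000: CF_t = 103.900000, DF = 0.643928, PV = 66.904086
Price P = sum_t PV_t = 95.252369
Convexity numerator sum_t t*(t + 1/m) * CF_t / (1+y/m)^(m*t + 2):
  t = 0.5000: term = 1.708778
  t = 1.0000: term = 4.905584
  t = 1.5000: term = 9.388677
  t = 2.0000: term = 14.973967
  t = 2.5000: term = 21.493732
  t = 3.0000: term = 28.795431
  t = 3.5000: term = 36.740582
  t = 4.0000: term = 45.203723
  t = 4.5000: term = 54.071439
  t = 5.0000: term = 1684.817078
Convexity = (1/P) * sum = 1902.098992 / 95.252369 = 19.969047

Answer: Convexity = 19.9690


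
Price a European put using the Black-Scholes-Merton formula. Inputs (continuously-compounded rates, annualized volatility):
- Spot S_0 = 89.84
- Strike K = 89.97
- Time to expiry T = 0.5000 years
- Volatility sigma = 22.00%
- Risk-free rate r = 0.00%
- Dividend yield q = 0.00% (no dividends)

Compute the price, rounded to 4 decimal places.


Answer: Price = 5.6392

Derivation:
d1 = (ln(S/K) + (r - q + 0.5*sigma^2) * T) / (sigma * sqrt(T)) = 0.06848669
d2 = d1 - sigma * sqrt(T) = -0.08707680
exp(-rT) = 1.00000000; exp(-qT) = 1.00000000
P = K * exp(-rT) * N(-d2) - S_0 * exp(-qT) * N(-d1)
N(-d1) = 0.47269911; N(-d2) = 0.53469477
P = 89.9700 * 1.00000000 * 0.53469477 - 89.8400 * 1.00000000 * 0.47269911 = 5.6392


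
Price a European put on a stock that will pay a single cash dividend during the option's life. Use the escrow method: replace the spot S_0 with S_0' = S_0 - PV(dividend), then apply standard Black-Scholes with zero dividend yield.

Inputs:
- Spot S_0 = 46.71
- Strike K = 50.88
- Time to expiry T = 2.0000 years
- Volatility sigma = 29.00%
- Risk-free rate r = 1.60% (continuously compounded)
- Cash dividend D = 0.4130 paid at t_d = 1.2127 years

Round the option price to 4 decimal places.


Answer: Price = 9.3392

Derivation:
PV(D) = D * exp(-r * t_d) = 0.4130 * 0.98078383 = 0.40506372
S_0' = S_0 - PV(D) = 46.7100 - 0.40506372 = 46.30493628
d1 = (ln(S_0'/K) + (r + sigma^2/2)*T) / (sigma*sqrt(T)) = 0.05334670
d2 = d1 - sigma*sqrt(T) = -0.35677523
exp(-rT) = 0.96850658
N(-d1) = 0.47872784; N(-d2) = 0.63936996
P = K * exp(-rT) * N(-d2) - S_0' * N(-d1) = 50.8800 * 0.96850658 * 0.63936996 - 46.30493628 * 0.47872784 = 9.3392


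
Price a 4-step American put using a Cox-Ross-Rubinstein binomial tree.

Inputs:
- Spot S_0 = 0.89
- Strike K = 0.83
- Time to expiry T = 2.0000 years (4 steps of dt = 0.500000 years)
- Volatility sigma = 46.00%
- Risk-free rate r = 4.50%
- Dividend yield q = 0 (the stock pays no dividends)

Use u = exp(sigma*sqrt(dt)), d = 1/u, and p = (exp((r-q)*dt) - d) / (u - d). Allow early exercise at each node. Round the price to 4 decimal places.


Answer: Price = V(0,0) = 0.1537

Derivation:
dt = T/N = 0.500000
u = exp(sigma*sqrt(dt)) = 1.384403; d = 1/u = 0.722333
p = (exp((r-q)*dt) - d) / (u - d) = 0.453762
Discount per step: exp(-r*dt) = 0.977751
Stock lattice S(k, i) with i counting down-moves:
  k=0: S(0,0) = 0.8900
  k=1: S(1,0) = 1.2321; S(1,1) = 0.6429
  k=2: S(2,0) = 1.7057; S(2,1) = 0.8900; S(2,2) = 0.4644
  k=3: S(3,0) = 2.3614; S(3,1) = 1.2321; S(3,2) = 0.6429; S(3,3) = 0.3354
  k=4: S(4,0) = 3.2692; S(4,1) = 1.7057; S(4,2) = 0.8900; S(4,3) = 0.4644; S(4,4) = 0.2423
Terminal payoffs V(N, i) = max(K - S_T, 0):
  V(4,0) = 0.000000; V(4,1) = 0.000000; V(4,2) = 0.000000; V(4,3) = 0.365629; V(4,4) = 0.587708
Backward induction: V(k, i) = exp(-r*dt) * [p * V(k+1, i) + (1-p) * V(k+1, i+1)]; then take max(V_cont, immediate exercise) for American.
  V(3,0) = exp(-r*dt) * [p*0.000000 + (1-p)*0.000000] = 0.000000; exercise = 0.000000; V(3,0) = max -> 0.000000
  V(3,1) = exp(-r*dt) * [p*0.000000 + (1-p)*0.000000] = 0.000000; exercise = 0.000000; V(3,1) = max -> 0.000000
  V(3,2) = exp(-r*dt) * [p*0.000000 + (1-p)*0.365629] = 0.195277; exercise = 0.187124; V(3,2) = max -> 0.195277
  V(3,3) = exp(-r*dt) * [p*0.365629 + (1-p)*0.587708] = 0.476103; exercise = 0.494570; V(3,3) = max -> 0.494570
  V(2,0) = exp(-r*dt) * [p*0.000000 + (1-p)*0.000000] = 0.000000; exercise = 0.000000; V(2,0) = max -> 0.000000
  V(2,1) = exp(-r*dt) * [p*0.000000 + (1-p)*0.195277] = 0.104295; exercise = 0.000000; V(2,1) = max -> 0.104295
  V(2,2) = exp(-r*dt) * [p*0.195277 + (1-p)*0.494570] = 0.350780; exercise = 0.365629; V(2,2) = max -> 0.365629
  V(1,0) = exp(-r*dt) * [p*0.000000 + (1-p)*0.104295] = 0.055702; exercise = 0.000000; V(1,0) = max -> 0.055702
  V(1,1) = exp(-r*dt) * [p*0.104295 + (1-p)*0.365629] = 0.241549; exercise = 0.187124; V(1,1) = max -> 0.241549
  V(0,0) = exp(-r*dt) * [p*0.055702 + (1-p)*0.241549] = 0.153721; exercise = 0.000000; V(0,0) = max -> 0.153721


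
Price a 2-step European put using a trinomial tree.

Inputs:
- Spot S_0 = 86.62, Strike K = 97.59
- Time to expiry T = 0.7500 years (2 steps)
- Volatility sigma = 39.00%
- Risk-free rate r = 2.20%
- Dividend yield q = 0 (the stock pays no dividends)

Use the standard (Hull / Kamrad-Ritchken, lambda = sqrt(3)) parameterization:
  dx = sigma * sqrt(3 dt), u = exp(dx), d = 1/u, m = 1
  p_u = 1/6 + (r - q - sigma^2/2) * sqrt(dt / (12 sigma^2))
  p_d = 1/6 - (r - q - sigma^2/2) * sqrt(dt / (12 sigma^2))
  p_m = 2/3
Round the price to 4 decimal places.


Answer: Price = V(0,0) = 17.6365

Derivation:
dt = T/N = 0.375000; dx = sigma*sqrt(3*dt) = 0.413657
u = exp(dx) = 1.512339; d = 1/u = 0.661227
p_u = 0.142167, p_m = 0.666667, p_d = 0.191166
Discount per step: exp(-r*dt) = 0.991784
Stock lattice S(k, j) with j the centered position index:
  k=0: S(0,+0) = 86.6200
  k=1: S(1,-1) = 57.2755; S(1,+0) = 86.6200; S(1,+1) = 130.9988
  k=2: S(2,-2) = 37.8721; S(2,-1) = 57.2755; S(2,+0) = 86.6200; S(2,+1) = 130.9988; S(2,+2) = 198.1146
Terminal payoffs V(N, j) = max(K - S_T, 0):
  V(2,-2) = 59.717858; V(2,-1) = 40.314482; V(2,+0) = 10.970000; V(2,+1) = 0.000000; V(2,+2) = 0.000000
Backward induction: V(k, j) = exp(-r*dt) * [p_u * V(k+1, j+1) + p_m * V(k+1, j) + p_d * V(k+1, j-1)]
  V(1,-1) = exp(-r*dt) * [p_u*10.970000 + p_m*40.314482 + p_d*59.717858] = 39.524500
  V(1,+0) = exp(-r*dt) * [p_u*0.000000 + p_m*10.970000 + p_d*40.314482] = 14.896690
  V(1,+1) = exp(-r*dt) * [p_u*0.000000 + p_m*0.000000 + p_d*10.970000] = 2.079862
  V(0,+0) = exp(-r*dt) * [p_u*2.079862 + p_m*14.896690 + p_d*39.524500] = 17.636457


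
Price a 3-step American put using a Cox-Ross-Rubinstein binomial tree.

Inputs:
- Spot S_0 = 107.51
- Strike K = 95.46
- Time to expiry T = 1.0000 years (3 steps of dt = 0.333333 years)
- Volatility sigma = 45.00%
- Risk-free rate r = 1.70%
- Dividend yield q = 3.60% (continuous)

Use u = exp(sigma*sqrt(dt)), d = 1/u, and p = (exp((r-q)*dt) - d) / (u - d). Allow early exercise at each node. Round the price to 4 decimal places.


dt = T/N = 0.333333
u = exp(sigma*sqrt(dt)) = 1.296681; d = 1/u = 0.771200
p = (exp((r-q)*dt) - d) / (u - d) = 0.423397
Discount per step: exp(-r*dt) = 0.994349
Stock lattice S(k, i) with i counting down-moves:
  k=0: S(0,0) = 107.5100
  k=1: S(1,0) = 139.4061; S(1,1) = 82.9117
  k=2: S(2,0) = 180.7652; S(2,1) = 107.5100; S(2,2) = 63.9415
  k=3: S(3,0) = 234.3948; S(3,1) = 139.4061; S(3,2) = 82.9117; S(3,3) = 49.3117
Terminal payoffs V(N, i) = max(K - S_T, 0):
  V(3,0) = 0.000000; V(3,1) = 0.000000; V(3,2) = 12.548295; V(3,3) = 46.148318
Backward induction: V(k, i) = exp(-r*dt) * [p * V(k+1, i) + (1-p) * V(k+1, i+1)]; then take max(V_cont, immediate exercise) for American.
  V(2,0) = exp(-r*dt) * [p*0.000000 + (1-p)*0.000000] = 0.000000; exercise = 0.000000; V(2,0) = max -> 0.000000
  V(2,1) = exp(-r*dt) * [p*0.000000 + (1-p)*12.548295] = 7.194505; exercise = 0.000000; V(2,1) = max -> 7.194505
  V(2,2) = exp(-r*dt) * [p*12.548295 + (1-p)*46.148318] = 31.741801; exercise = 31.518499; V(2,2) = max -> 31.741801
  V(1,0) = exp(-r*dt) * [p*0.000000 + (1-p)*7.194505] = 4.124935; exercise = 0.000000; V(1,0) = max -> 4.124935
  V(1,1) = exp(-r*dt) * [p*7.194505 + (1-p)*31.741801] = 21.227925; exercise = 12.548295; V(1,1) = max -> 21.227925
  V(0,0) = exp(-r*dt) * [p*4.124935 + (1-p)*21.227925] = 13.907544; exercise = 0.000000; V(0,0) = max -> 13.907544

Answer: Price = V(0,0) = 13.9075


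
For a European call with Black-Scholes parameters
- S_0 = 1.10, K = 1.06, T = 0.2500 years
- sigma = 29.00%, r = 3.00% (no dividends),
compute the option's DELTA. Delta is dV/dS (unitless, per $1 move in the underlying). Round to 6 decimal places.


Answer: Delta = 0.647909

Derivation:
d1 = 0.3796811840; d2 = 0.2346811840
phi(d1) = 0.3711988285; exp(-qT) = 1.0000000000; exp(-rT) = 0.9925280548
N(d1) = 0.6479089555
Delta = exp(-qT) * N(d1) = 1.0000000000 * 0.6479089555 = 0.647909


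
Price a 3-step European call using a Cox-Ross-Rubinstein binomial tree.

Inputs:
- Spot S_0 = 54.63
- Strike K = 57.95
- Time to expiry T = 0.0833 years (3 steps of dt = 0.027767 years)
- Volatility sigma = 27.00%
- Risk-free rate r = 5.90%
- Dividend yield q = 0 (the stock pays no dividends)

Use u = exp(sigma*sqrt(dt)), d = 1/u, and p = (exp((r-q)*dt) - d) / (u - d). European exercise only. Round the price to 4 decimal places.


dt = T/N = 0.027767
u = exp(sigma*sqrt(dt)) = 1.046018; d = 1/u = 0.956006
p = (exp((r-q)*dt) - d) / (u - d) = 0.506969
Discount per step: exp(-r*dt) = 0.998363
Stock lattice S(k, i) with i counting down-moves:
  k=0: S(0,0) = 54.6300
  k=1: S(1,0) = 57.1440; S(1,1) = 52.2266
  k=2: S(2,0) = 59.7737; S(2,1) = 54.6300; S(2,2) = 49.9290
  k=3: S(3,0) = 62.5244; S(3,1) = 57.1440; S(3,2) = 52.2266; S(3,3) = 47.7324
Terminal payoffs V(N, i) = max(S_T - K, 0):
  V(3,0) = 4.574356; V(3,1) = 0.000000; V(3,2) = 0.000000; V(3,3) = 0.000000
Backward induction: V(k, i) = exp(-r*dt) * [p * V(k+1, i) + (1-p) * V(k+1, i+1)].
  V(2,0) = exp(-r*dt) * [p*4.574356 + (1-p)*0.000000] = 2.315261
  V(2,1) = exp(-r*dt) * [p*0.000000 + (1-p)*0.000000] = 0.000000
  V(2,2) = exp(-r*dt) * [p*0.000000 + (1-p)*0.000000] = 0.000000
  V(1,0) = exp(-r*dt) * [p*2.315261 + (1-p)*0.000000] = 1.171845
  V(1,1) = exp(-r*dt) * [p*0.000000 + (1-p)*0.000000] = 0.000000
  V(0,0) = exp(-r*dt) * [p*1.171845 + (1-p)*0.000000] = 0.593117

Answer: Price = V(0,0) = 0.5931


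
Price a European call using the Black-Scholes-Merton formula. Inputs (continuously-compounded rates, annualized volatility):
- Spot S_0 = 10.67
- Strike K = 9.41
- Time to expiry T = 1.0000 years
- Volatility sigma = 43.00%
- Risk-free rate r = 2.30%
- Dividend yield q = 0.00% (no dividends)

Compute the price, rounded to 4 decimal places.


d1 = (ln(S/K) + (r - q + 0.5*sigma^2) * T) / (sigma * sqrt(T)) = 0.56072817
d2 = d1 - sigma * sqrt(T) = 0.13072817
exp(-rT) = 0.97726248; exp(-qT) = 1.00000000
C = S_0 * exp(-qT) * N(d1) - K * exp(-rT) * N(d2)
N(d1) = 0.71250857; N(d2) = 0.55200483
C = 10.6700 * 1.00000000 * 0.71250857 - 9.4100 * 0.97726248 * 0.55200483 = 2.5262

Answer: Price = 2.5262


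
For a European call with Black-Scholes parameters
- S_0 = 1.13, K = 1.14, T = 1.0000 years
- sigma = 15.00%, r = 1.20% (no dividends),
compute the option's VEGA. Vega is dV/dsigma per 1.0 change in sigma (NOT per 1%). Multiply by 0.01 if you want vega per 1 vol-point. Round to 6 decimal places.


Answer: Vega = 0.448721

Derivation:
d1 = 0.0962624688; d2 = -0.0537375312
phi(d1) = 0.3970981639; exp(-qT) = 1.0000000000; exp(-rT) = 0.9880717129
Vega = S * exp(-qT) * phi(d1) * sqrt(T) = 1.1300 * 1.0000000000 * 0.3970981639 * 1.0000000000 = 0.448721


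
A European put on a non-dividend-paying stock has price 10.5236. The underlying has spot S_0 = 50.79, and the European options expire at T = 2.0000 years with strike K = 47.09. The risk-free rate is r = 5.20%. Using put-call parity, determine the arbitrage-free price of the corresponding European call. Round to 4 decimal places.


Answer: Call price = 18.8749

Derivation:
Put-call parity: C - P = S_0 * exp(-qT) - K * exp(-rT).
S_0 * exp(-qT) = 50.7900 * 1.00000000 = 50.79000000
K * exp(-rT) = 47.0900 * 0.90122530 = 42.43869926
C = P + S*exp(-qT) - K*exp(-rT)
C = 10.5236 + 50.79000000 - 42.43869926 = 18.8749


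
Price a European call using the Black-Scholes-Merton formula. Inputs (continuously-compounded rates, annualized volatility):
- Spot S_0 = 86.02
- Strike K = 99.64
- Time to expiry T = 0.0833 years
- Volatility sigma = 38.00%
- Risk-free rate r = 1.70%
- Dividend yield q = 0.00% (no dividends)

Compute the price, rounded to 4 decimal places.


Answer: Price = 0.4353

Derivation:
d1 = (ln(S/K) + (r - q + 0.5*sigma^2) * T) / (sigma * sqrt(T)) = -1.27243218
d2 = d1 - sigma * sqrt(T) = -1.38210679
exp(-rT) = 0.99858490; exp(-qT) = 1.00000000
C = S_0 * exp(-qT) * N(d1) - K * exp(-rT) * N(d2)
N(d1) = 0.10160980; N(d2) = 0.08346946
C = 86.0200 * 1.00000000 * 0.10160980 - 99.6400 * 0.99858490 * 0.08346946 = 0.4353


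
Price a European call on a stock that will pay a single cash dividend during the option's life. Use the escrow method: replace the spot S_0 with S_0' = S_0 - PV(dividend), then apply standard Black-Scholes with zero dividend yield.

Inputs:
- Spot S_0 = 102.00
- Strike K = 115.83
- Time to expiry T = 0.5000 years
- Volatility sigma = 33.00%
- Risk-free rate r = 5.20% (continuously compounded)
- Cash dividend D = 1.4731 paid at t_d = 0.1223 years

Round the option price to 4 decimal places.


PV(D) = D * exp(-r * t_d) = 1.4731 * 0.99366058 = 1.46376140
S_0' = S_0 - PV(D) = 102.0000 - 1.46376140 = 100.53623860
d1 = (ln(S_0'/K) + (r + sigma^2/2)*T) / (sigma*sqrt(T)) = -0.37875362
d2 = d1 - sigma*sqrt(T) = -0.61209886
exp(-rT) = 0.97433509
N(d1) = 0.35243542; N(d2) = 0.27023618
C = S_0' * N(d1) - K * exp(-rT) * N(d2) = 100.53623860 * 0.35243542 - 115.8300 * 0.97433509 * 0.27023618 = 4.9344

Answer: Price = 4.9344


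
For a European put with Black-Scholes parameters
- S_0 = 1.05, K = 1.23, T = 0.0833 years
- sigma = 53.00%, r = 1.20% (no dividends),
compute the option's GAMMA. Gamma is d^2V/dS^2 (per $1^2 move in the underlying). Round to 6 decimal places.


d1 = -0.9513471020; d2 = -1.1043143207
phi(d1) = 0.2537339029; exp(-qT) = 1.0000000000; exp(-rT) = 0.9990008994
Gamma = exp(-qT) * phi(d1) / (S * sigma * sqrt(T)) = 1.0000000000 * 0.2537339029 / (1.0500 * 0.5300 * 0.2886173938) = 1.579759

Answer: Gamma = 1.579759


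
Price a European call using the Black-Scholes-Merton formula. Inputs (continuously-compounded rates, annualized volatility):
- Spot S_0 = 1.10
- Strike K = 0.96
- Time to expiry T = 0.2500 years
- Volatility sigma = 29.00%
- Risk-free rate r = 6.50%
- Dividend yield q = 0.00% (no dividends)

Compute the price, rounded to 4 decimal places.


Answer: Price = 0.1666

Derivation:
d1 = (ln(S/K) + (r - q + 0.5*sigma^2) * T) / (sigma * sqrt(T)) = 1.12341155
d2 = d1 - sigma * sqrt(T) = 0.97841155
exp(-rT) = 0.98388132; exp(-qT) = 1.00000000
C = S_0 * exp(-qT) * N(d1) - K * exp(-rT) * N(d2)
N(d1) = 0.86936863; N(d2) = 0.83606459
C = 1.1000 * 1.00000000 * 0.86936863 - 0.9600 * 0.98388132 * 0.83606459 = 0.1666


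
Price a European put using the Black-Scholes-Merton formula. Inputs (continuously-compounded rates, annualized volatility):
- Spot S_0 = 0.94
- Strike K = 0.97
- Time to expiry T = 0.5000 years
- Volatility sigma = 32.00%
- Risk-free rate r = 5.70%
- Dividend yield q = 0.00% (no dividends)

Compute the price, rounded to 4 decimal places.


Answer: Price = 0.0862

Derivation:
d1 = (ln(S/K) + (r - q + 0.5*sigma^2) * T) / (sigma * sqrt(T)) = 0.10024920
d2 = d1 - sigma * sqrt(T) = -0.12602497
exp(-rT) = 0.97190229; exp(-qT) = 1.00000000
P = K * exp(-rT) * N(-d2) - S_0 * exp(-qT) * N(-d1)
N(-d1) = 0.46007324; N(-d2) = 0.55014392
P = 0.9700 * 0.97190229 * 0.55014392 - 0.9400 * 1.00000000 * 0.46007324 = 0.0862


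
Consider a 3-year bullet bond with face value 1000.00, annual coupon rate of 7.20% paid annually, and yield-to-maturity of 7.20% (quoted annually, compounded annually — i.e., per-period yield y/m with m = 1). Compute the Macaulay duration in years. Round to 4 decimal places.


Coupon per period c = face * coupon_rate / m = 72.000000
Periods per year m = 1; per-period yield y/m = 0.072000
Number of cashflows N = 3
Cashflows (t years, CF_t, discount factor 1/(1+y/m)^(m*t), PV):
  t = 1.0000: CF_t = 72.000000, DF = 0.932836, PV = 67.164179
  t = 2.0000: CF_t = 72.000000, DF = 0.870183, PV = 62.653152
  t = 3.0000: CF_t = 1072.000000, DF = 0.811738, PV = 870.182669
Price P = sum_t PV_t = 1000.000000
Macaulay numerator sum_t t * PV_t:
  t * PV_t at t = 1.0000: 67.164179
  t * PV_t at t = 2.0000: 125.306304
  t * PV_t at t = 3.0000: 2610.548006
Macaulay duration D = (sum_t t * PV_t) / P = 2803.018490 / 1000.000000 = 2.803018

Answer: Macaulay duration = 2.8030 years


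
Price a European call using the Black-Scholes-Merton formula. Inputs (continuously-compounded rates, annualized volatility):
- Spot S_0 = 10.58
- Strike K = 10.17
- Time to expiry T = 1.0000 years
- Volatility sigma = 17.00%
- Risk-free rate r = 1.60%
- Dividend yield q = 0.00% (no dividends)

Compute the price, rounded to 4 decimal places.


d1 = (ln(S/K) + (r - q + 0.5*sigma^2) * T) / (sigma * sqrt(T)) = 0.41160716
d2 = d1 - sigma * sqrt(T) = 0.24160716
exp(-rT) = 0.98412732; exp(-qT) = 1.00000000
C = S_0 * exp(-qT) * N(d1) - K * exp(-rT) * N(d2)
N(d1) = 0.65968631; N(d2) = 0.59545771
C = 10.5800 * 1.00000000 * 0.65968631 - 10.1700 * 0.98412732 * 0.59545771 = 1.0198

Answer: Price = 1.0198


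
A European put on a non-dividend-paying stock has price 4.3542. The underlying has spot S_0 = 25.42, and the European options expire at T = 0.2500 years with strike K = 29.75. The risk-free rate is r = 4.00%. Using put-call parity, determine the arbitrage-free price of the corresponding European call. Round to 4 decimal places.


Put-call parity: C - P = S_0 * exp(-qT) - K * exp(-rT).
S_0 * exp(-qT) = 25.4200 * 1.00000000 = 25.42000000
K * exp(-rT) = 29.7500 * 0.99004983 = 29.45398255
C = P + S*exp(-qT) - K*exp(-rT)
C = 4.3542 + 25.42000000 - 29.45398255 = 0.3202

Answer: Call price = 0.3202


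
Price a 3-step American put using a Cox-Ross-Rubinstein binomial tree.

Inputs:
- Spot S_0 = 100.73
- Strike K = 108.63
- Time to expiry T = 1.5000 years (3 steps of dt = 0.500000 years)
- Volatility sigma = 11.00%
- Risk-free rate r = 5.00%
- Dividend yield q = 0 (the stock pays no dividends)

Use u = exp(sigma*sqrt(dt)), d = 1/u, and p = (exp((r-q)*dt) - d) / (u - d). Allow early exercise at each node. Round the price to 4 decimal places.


Answer: Price = V(0,0) = 7.9000

Derivation:
dt = T/N = 0.500000
u = exp(sigma*sqrt(dt)) = 1.080887; d = 1/u = 0.925166
p = (exp((r-q)*dt) - d) / (u - d) = 0.643132
Discount per step: exp(-r*dt) = 0.975310
Stock lattice S(k, i) with i counting down-moves:
  k=0: S(0,0) = 100.7300
  k=1: S(1,0) = 108.8777; S(1,1) = 93.1920
  k=2: S(2,0) = 117.6845; S(2,1) = 100.7300; S(2,2) = 86.2181
  k=3: S(3,0) = 127.2036; S(3,1) = 108.8777; S(3,2) = 93.1920; S(3,3) = 79.7661
Terminal payoffs V(N, i) = max(K - S_T, 0):
  V(3,0) = 0.000000; V(3,1) = 0.000000; V(3,2) = 15.437996; V(3,3) = 28.863914
Backward induction: V(k, i) = exp(-r*dt) * [p * V(k+1, i) + (1-p) * V(k+1, i+1)]; then take max(V_cont, immediate exercise) for American.
  V(2,0) = exp(-r*dt) * [p*0.000000 + (1-p)*0.000000] = 0.000000; exercise = 0.000000; V(2,0) = max -> 0.000000
  V(2,1) = exp(-r*dt) * [p*0.000000 + (1-p)*15.437996] = 5.373299; exercise = 7.900000; V(2,1) = max -> 7.900000
  V(2,2) = exp(-r*dt) * [p*15.437996 + (1-p)*28.863914] = 19.729812; exercise = 22.411896; V(2,2) = max -> 22.411896
  V(1,0) = exp(-r*dt) * [p*0.000000 + (1-p)*7.900000] = 2.749648; exercise = 0.000000; V(1,0) = max -> 2.749648
  V(1,1) = exp(-r*dt) * [p*7.900000 + (1-p)*22.411896] = 12.755912; exercise = 15.437996; V(1,1) = max -> 15.437996
  V(0,0) = exp(-r*dt) * [p*2.749648 + (1-p)*15.437996] = 7.098024; exercise = 7.900000; V(0,0) = max -> 7.900000


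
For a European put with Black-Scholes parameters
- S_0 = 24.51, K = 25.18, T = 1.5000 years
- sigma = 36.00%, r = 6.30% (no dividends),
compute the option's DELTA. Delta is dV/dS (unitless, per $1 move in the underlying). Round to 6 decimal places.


Answer: Delta = -0.354344

Derivation:
d1 = 0.3736178783; d2 = -0.0672902754
phi(d1) = 0.3720475193; exp(-qT) = 1.0000000000; exp(-rT) = 0.9098277346
N(-d1) = 0.3543443154
Delta = -exp(-qT) * N(-d1) = -1.0000000000 * 0.3543443154 = -0.354344


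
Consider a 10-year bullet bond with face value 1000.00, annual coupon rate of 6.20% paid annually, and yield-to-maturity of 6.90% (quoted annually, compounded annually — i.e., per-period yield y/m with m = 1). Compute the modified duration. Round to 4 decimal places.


Coupon per period c = face * coupon_rate / m = 62.000000
Periods per year m = 1; per-period yield y/m = 0.069000
Number of cashflows N = 10
Cashflows (t years, CF_t, discount factor 1/(1+y/m)^(m*t), PV):
  t = 1.0000: CF_t = 62.000000, DF = 0.935454, PV = 57.998129
  t = 2.0000: CF_t = 62.000000, DF = 0.875074, PV = 54.254564
  t = 3.0000: CF_t = 62.000000, DF = 0.818591, PV = 50.752633
  t = 4.0000: CF_t = 62.000000, DF = 0.765754, PV = 47.476738
  t = 5.0000: CF_t = 62.000000, DF = 0.716327, PV = 44.412290
  t = 6.0000: CF_t = 62.000000, DF = 0.670091, PV = 41.545640
  t = 7.0000: CF_t = 62.000000, DF = 0.626839, PV = 38.864023
  t = 8.0000: CF_t = 62.000000, DF = 0.586379, PV = 36.355494
  t = 9.0000: CF_t = 62.000000, DF = 0.548530, PV = 34.008881
  t = 10.0000: CF_t = 1062.000000, DF = 0.513125, PV = 544.938466
Price P = sum_t PV_t = 950.606857
First compute Macaulay numerator sum_t t * PV_t:
  t * PV_t at t = 1.0000: 57.998129
  t * PV_t at t = 2.0000: 108.509128
  t * PV_t at t = 3.0000: 152.257898
  t * PV_t at t = 4.0000: 189.906951
  t * PV_t at t = 5.0000: 222.061448
  t * PV_t at t = 6.0000: 249.273843
  t * PV_t at t = 7.0000: 272.048160
  t * PV_t at t = 8.0000: 290.843950
  t * PV_t at t = 9.0000: 306.079929
  t * PV_t at t = 10.0000: 5449.384657
Macaulay duration D = 7298.364093 / 950.606857 = 7.677584
Modified duration = D / (1 + y/m) = 7.677584 / (1 + 0.069000) = 7.182024

Answer: Modified duration = 7.1820


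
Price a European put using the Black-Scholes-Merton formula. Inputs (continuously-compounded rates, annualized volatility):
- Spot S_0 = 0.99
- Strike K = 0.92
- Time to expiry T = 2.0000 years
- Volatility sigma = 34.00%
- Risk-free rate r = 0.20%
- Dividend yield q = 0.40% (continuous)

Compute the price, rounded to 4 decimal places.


Answer: Price = 0.1493

Derivation:
d1 = (ln(S/K) + (r - q + 0.5*sigma^2) * T) / (sigma * sqrt(T)) = 0.38460634
d2 = d1 - sigma * sqrt(T) = -0.09622627
exp(-rT) = 0.99600799; exp(-qT) = 0.99203191
P = K * exp(-rT) * N(-d2) - S_0 * exp(-qT) * N(-d1)
N(-d1) = 0.35026455; N(-d2) = 0.53832956
P = 0.9200 * 0.99600799 * 0.53832956 - 0.9900 * 0.99203191 * 0.35026455 = 0.1493


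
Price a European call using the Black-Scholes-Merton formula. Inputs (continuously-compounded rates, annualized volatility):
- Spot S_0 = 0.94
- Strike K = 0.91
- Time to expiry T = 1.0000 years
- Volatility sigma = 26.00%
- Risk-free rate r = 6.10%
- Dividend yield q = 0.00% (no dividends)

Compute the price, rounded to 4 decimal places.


d1 = (ln(S/K) + (r - q + 0.5*sigma^2) * T) / (sigma * sqrt(T)) = 0.48936645
d2 = d1 - sigma * sqrt(T) = 0.22936645
exp(-rT) = 0.94082324; exp(-qT) = 1.00000000
C = S_0 * exp(-qT) * N(d1) - K * exp(-rT) * N(d2)
N(d1) = 0.68770886; N(d2) = 0.59070794
C = 0.9400 * 1.00000000 * 0.68770886 - 0.9100 * 0.94082324 * 0.59070794 = 0.1407

Answer: Price = 0.1407


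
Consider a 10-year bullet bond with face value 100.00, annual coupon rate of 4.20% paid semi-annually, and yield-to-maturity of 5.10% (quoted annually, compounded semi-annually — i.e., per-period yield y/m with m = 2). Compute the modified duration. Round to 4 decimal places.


Coupon per period c = face * coupon_rate / m = 2.100000
Periods per year m = 2; per-period yield y/m = 0.025500
Number of cashflows N = 20
Cashflows (t years, CF_t, discount factor 1/(1+y/m)^(m*t), PV):
  t = 0.5000: CF_t = 2.100000, DF = 0.975134, PV = 2.047782
  t = 1.0000: CF_t = 2.100000, DF = 0.950886, PV = 1.996862
  t = 1.5000: CF_t = 2.100000, DF = 0.927242, PV = 1.947208
  t = 2.0000: CF_t = 2.100000, DF = 0.904185, PV = 1.898789
  t = 2.5000: CF_t = 2.100000, DF = 0.881702, PV = 1.851574
  t = 3.0000: CF_t = 2.100000, DF = 0.859777, PV = 1.805532
  t = 3.5000: CF_t = 2.100000, DF = 0.838398, PV = 1.760636
  t = 4.0000: CF_t = 2.100000, DF = 0.817551, PV = 1.716856
  t = 4.5000: CF_t = 2.100000, DF = 0.797222, PV = 1.674165
  t = 5.0000: CF_t = 2.100000, DF = 0.777398, PV = 1.632536
  t = 5.5000: CF_t = 2.100000, DF = 0.758067, PV = 1.591941
  t = 6.0000: CF_t = 2.100000, DF = 0.739217, PV = 1.552356
  t = 6.5000: CF_t = 2.100000, DF = 0.720836, PV = 1.513755
  t = 7.0000: CF_t = 2.100000, DF = 0.702912, PV = 1.476114
  t = 7.5000: CF_t = 2.100000, DF = 0.685433, PV = 1.439409
  t = 8.0000: CF_t = 2.100000, DF = 0.668389, PV = 1.403617
  t = 8.5000: CF_t = 2.100000, DF = 0.651769, PV = 1.368715
  t = 9.0000: CF_t = 2.100000, DF = 0.635562, PV = 1.334681
  t = 9.5000: CF_t = 2.100000, DF = 0.619758, PV = 1.301492
  t = 10.0000: CF_t = 102.100000, DF = 0.604347, PV = 61.703876
Price P = sum_t PV_t = 93.017896
First compute Macaulay numerator sum_t t * PV_t:
  t * PV_t at t = 0.5000: 1.023891
  t * PV_t at t = 1.0000: 1.996862
  t * PV_t at t = 1.5000: 2.920812
  t * PV_t at t = 2.0000: 3.797577
  t * PV_t at t = 2.5000: 4.628934
  t * PV_t at t = 3.0000: 5.416597
  t * PV_t at t = 3.5000: 6.162227
  t * PV_t at t = 4.0000: 6.867426
  t * PV_t at t = 4.5000: 7.533743
  t * PV_t at t = 5.0000: 8.162678
  t * PV_t at t = 5.5000: 8.755676
  t * PV_t at t = 6.0000: 9.314136
  t * PV_t at t = 6.5000: 9.839409
  t * PV_t at t = 7.0000: 10.332800
  t * PV_t at t = 7.5000: 10.795570
  t * PV_t at t = 8.0000: 11.228937
  t * PV_t at t = 8.5000: 11.634077
  t * PV_t at t = 9.0000: 12.012125
  t * PV_t at t = 9.5000: 12.364179
  t * PV_t at t = 10.0000: 617.038763
Macaulay duration D = 761.826418 / 93.017896 = 8.190106
Modified duration = D / (1 + y/m) = 8.190106 / (1 + 0.025500) = 7.986451

Answer: Modified duration = 7.9865


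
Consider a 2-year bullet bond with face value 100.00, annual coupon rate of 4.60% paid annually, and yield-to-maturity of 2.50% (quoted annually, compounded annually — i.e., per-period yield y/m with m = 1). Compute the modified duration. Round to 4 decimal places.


Coupon per period c = face * coupon_rate / m = 4.600000
Periods per year m = 1; per-period yield y/m = 0.025000
Number of cashflows N = 2
Cashflows (t years, CF_t, discount factor 1/(1+y/m)^(m*t), PV):
  t = 1.0000: CF_t = 4.600000, DF = 0.975610, PV = 4.487805
  t = 2.0000: CF_t = 104.600000, DF = 0.951814, PV = 99.559786
Price P = sum_t PV_t = 104.047591
First compute Macaulay numerator sum_t t * PV_t:
  t * PV_t at t = 1.0000: 4.487805
  t * PV_t at t = 2.0000: 199.119572
Macaulay duration D = 203.607377 / 104.047591 = 1.956868
Modified duration = D / (1 + y/m) = 1.956868 / (1 + 0.025000) = 1.909139

Answer: Modified duration = 1.9091


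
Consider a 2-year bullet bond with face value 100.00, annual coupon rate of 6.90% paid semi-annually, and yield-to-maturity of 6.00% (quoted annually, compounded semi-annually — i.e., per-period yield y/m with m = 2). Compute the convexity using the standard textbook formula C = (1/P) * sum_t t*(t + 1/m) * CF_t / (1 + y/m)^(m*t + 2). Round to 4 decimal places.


Coupon per period c = face * coupon_rate / m = 3.450000
Periods per year m = 2; per-period yield y/m = 0.030000
Number of cashflows N = 4
Cashflows (t years, CF_t, discount factor 1/(1+y/m)^(m*t), PV):
  t = 0.5000: CF_t = 3.450000, DF = 0.970874, PV = 3.349515
  t = 1.0000: CF_t = 3.450000, DF = 0.942596, PV = 3.251956
  t = 1.5000: CF_t = 3.450000, DF = 0.915142, PV = 3.157239
  t = 2.0000: CF_t = 103.450000, DF = 0.888487, PV = 91.913985
Price P = sum_t PV_t = 101.672694
Convexity numerator sum_t t*(t + 1/m) * CF_t / (1+y/m)^(m*t + 2):
  t = 0.5000: term = 1.578619
  t = 1.0000: term = 4.597920
  t = 1.5000: term = 8.928001
  t = 2.0000: term = 433.188732
Convexity = (1/P) * sum = 448.293273 / 101.672694 = 4.409181

Answer: Convexity = 4.4092


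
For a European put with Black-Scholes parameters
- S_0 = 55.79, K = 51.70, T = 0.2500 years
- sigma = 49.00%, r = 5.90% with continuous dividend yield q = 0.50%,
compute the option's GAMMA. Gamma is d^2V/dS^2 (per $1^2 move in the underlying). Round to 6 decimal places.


Answer: Gamma = 0.025873

Derivation:
d1 = 0.4883647361; d2 = 0.2433647361
phi(d1) = 0.3540955132; exp(-qT) = 0.9987507809; exp(-rT) = 0.9853582484
Gamma = exp(-qT) * phi(d1) / (S * sigma * sqrt(T)) = 0.9987507809 * 0.3540955132 / (55.7900 * 0.4900 * 0.5000000000) = 0.025873


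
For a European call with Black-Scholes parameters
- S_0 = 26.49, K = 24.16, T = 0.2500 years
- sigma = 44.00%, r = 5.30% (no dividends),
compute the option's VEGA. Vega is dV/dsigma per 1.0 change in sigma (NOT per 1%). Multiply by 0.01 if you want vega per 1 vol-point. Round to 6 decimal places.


Answer: Vega = 4.443243

Derivation:
d1 = 0.5887224101; d2 = 0.3687224101
phi(d1) = 0.3354656973; exp(-qT) = 1.0000000000; exp(-rT) = 0.9868373948
Vega = S * exp(-qT) * phi(d1) * sqrt(T) = 26.4900 * 1.0000000000 * 0.3354656973 * 0.5000000000 = 4.443243


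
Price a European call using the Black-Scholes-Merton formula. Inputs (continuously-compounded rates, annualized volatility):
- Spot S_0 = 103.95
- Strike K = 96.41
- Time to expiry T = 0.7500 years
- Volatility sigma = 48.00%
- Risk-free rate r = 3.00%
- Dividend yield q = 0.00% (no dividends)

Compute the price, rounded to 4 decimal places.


Answer: Price = 21.6033

Derivation:
d1 = (ln(S/K) + (r - q + 0.5*sigma^2) * T) / (sigma * sqrt(T)) = 0.44311653
d2 = d1 - sigma * sqrt(T) = 0.02742434
exp(-rT) = 0.97775124; exp(-qT) = 1.00000000
C = S_0 * exp(-qT) * N(d1) - K * exp(-rT) * N(d2)
N(d1) = 0.67115928; N(d2) = 0.51093936
C = 103.9500 * 1.00000000 * 0.67115928 - 96.4100 * 0.97775124 * 0.51093936 = 21.6033


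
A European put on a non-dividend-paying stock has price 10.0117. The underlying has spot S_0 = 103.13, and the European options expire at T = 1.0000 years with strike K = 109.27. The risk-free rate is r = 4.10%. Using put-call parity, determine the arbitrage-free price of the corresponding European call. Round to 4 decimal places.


Put-call parity: C - P = S_0 * exp(-qT) - K * exp(-rT).
S_0 * exp(-qT) = 103.1300 * 1.00000000 = 103.13000000
K * exp(-rT) = 109.2700 * 0.95982913 = 104.88052903
C = P + S*exp(-qT) - K*exp(-rT)
C = 10.0117 + 103.13000000 - 104.88052903 = 8.2612

Answer: Call price = 8.2612


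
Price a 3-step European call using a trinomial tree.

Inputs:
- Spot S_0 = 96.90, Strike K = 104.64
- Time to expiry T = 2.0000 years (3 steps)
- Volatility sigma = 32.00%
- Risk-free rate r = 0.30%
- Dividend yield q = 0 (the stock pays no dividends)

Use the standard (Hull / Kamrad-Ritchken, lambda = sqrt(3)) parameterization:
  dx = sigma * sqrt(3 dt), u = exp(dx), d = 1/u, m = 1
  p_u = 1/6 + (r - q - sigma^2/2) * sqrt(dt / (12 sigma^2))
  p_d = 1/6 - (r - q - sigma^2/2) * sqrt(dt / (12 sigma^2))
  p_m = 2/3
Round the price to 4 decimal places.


dt = T/N = 0.666667; dx = sigma*sqrt(3*dt) = 0.452548
u = exp(dx) = 1.572314; d = 1/u = 0.636005
p_u = 0.131164, p_m = 0.666667, p_d = 0.202169
Discount per step: exp(-r*dt) = 0.998002
Stock lattice S(k, j) with j the centered position index:
  k=0: S(0,+0) = 96.9000
  k=1: S(1,-1) = 61.6289; S(1,+0) = 96.9000; S(1,+1) = 152.3572
  k=2: S(2,-2) = 39.1963; S(2,-1) = 61.6289; S(2,+0) = 96.9000; S(2,+1) = 152.3572; S(2,+2) = 239.5534
  k=3: S(3,-3) = 24.9291; S(3,-2) = 39.1963; S(3,-1) = 61.6289; S(3,+0) = 96.9000; S(3,+1) = 152.3572; S(3,+2) = 239.5534; S(3,+3) = 376.6531
Terminal payoffs V(N, j) = max(S_T - K, 0):
  V(3,-3) = 0.000000; V(3,-2) = 0.000000; V(3,-1) = 0.000000; V(3,+0) = 0.000000; V(3,+1) = 47.717214; V(3,+2) = 134.913362; V(3,+3) = 272.013075
Backward induction: V(k, j) = exp(-r*dt) * [p_u * V(k+1, j+1) + p_m * V(k+1, j) + p_d * V(k+1, j-1)]
  V(2,-2) = exp(-r*dt) * [p_u*0.000000 + p_m*0.000000 + p_d*0.000000] = 0.000000
  V(2,-1) = exp(-r*dt) * [p_u*0.000000 + p_m*0.000000 + p_d*0.000000] = 0.000000
  V(2,+0) = exp(-r*dt) * [p_u*47.717214 + p_m*0.000000 + p_d*0.000000] = 6.246276
  V(2,+1) = exp(-r*dt) * [p_u*134.913362 + p_m*47.717214 + p_d*0.000000] = 49.408339
  V(2,+2) = exp(-r*dt) * [p_u*272.013075 + p_m*134.913362 + p_d*47.717214] = 134.997260
  V(1,-1) = exp(-r*dt) * [p_u*6.246276 + p_m*0.000000 + p_d*0.000000] = 0.817650
  V(1,+0) = exp(-r*dt) * [p_u*49.408339 + p_m*6.246276 + p_d*0.000000] = 10.623512
  V(1,+1) = exp(-r*dt) * [p_u*134.997260 + p_m*49.408339 + p_d*6.246276] = 51.804767
  V(0,+0) = exp(-r*dt) * [p_u*51.804767 + p_m*10.623512 + p_d*0.817650] = 14.014509

Answer: Price = V(0,0) = 14.0145


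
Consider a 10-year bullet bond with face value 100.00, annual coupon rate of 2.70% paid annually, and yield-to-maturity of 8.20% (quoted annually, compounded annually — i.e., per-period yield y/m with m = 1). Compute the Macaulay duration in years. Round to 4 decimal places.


Answer: Macaulay duration = 8.5439 years

Derivation:
Coupon per period c = face * coupon_rate / m = 2.700000
Periods per year m = 1; per-period yield y/m = 0.082000
Number of cashflows N = 10
Cashflows (t years, CF_t, discount factor 1/(1+y/m)^(m*t), PV):
  t = 1.0000: CF_t = 2.700000, DF = 0.924214, PV = 2.495379
  t = 2.0000: CF_t = 2.700000, DF = 0.854172, PV = 2.306265
  t = 3.0000: CF_t = 2.700000, DF = 0.789438, PV = 2.131484
  t = 4.0000: CF_t = 2.700000, DF = 0.729610, PV = 1.969948
  t = 5.0000: CF_t = 2.700000, DF = 0.674316, PV = 1.820654
  t = 6.0000: CF_t = 2.700000, DF = 0.623213, PV = 1.682675
  t = 7.0000: CF_t = 2.700000, DF = 0.575982, PV = 1.555152
  t = 8.0000: CF_t = 2.700000, DF = 0.532331, PV = 1.437294
  t = 9.0000: CF_t = 2.700000, DF = 0.491988, PV = 1.328368
  t = 10.0000: CF_t = 102.700000, DF = 0.454703, PV = 46.697952
Price P = sum_t PV_t = 63.425171
Macaulay numerator sum_t t * PV_t:
  t * PV_t at t = 1.0000: 2.495379
  t * PV_t at t = 2.0000: 4.612530
  t * PV_t at t = 3.0000: 6.394451
  t * PV_t at t = 4.0000: 7.879791
  t * PV_t at t = 5.0000: 9.103271
  t * PV_t at t = 6.0000: 10.096049
  t * PV_t at t = 7.0000: 10.886066
  t * PV_t at t = 8.0000: 11.498354
  t * PV_t at t = 9.0000: 11.955312
  t * PV_t at t = 10.0000: 466.979522
Macaulay duration D = (sum_t t * PV_t) / P = 541.900725 / 63.425171 = 8.543938


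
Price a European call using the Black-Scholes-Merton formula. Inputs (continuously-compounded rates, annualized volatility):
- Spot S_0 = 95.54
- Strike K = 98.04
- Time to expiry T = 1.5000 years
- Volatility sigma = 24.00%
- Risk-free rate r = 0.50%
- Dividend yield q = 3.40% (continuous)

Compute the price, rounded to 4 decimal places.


Answer: Price = 8.0320

Derivation:
d1 = (ln(S/K) + (r - q + 0.5*sigma^2) * T) / (sigma * sqrt(T)) = -0.08889794
d2 = d1 - sigma * sqrt(T) = -0.38283671
exp(-rT) = 0.99252805; exp(-qT) = 0.95027867
C = S_0 * exp(-qT) * N(d1) - K * exp(-rT) * N(d2)
N(d1) = 0.46458151; N(d2) = 0.35092042
C = 95.5400 * 0.95027867 * 0.46458151 - 98.0400 * 0.99252805 * 0.35092042 = 8.0320
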